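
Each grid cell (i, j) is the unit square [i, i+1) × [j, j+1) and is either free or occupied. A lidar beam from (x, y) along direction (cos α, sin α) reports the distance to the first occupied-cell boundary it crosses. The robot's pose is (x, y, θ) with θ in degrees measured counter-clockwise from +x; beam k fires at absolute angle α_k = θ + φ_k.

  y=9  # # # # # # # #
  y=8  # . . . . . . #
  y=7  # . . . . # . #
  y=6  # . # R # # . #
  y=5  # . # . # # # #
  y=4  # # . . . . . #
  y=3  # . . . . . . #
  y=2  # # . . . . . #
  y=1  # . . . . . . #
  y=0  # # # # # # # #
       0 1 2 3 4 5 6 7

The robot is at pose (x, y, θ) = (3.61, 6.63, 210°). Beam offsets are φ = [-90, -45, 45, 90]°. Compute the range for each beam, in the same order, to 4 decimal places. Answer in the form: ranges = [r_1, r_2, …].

ranges = [2.7366, 0.6315, 5.8286, 0.7800]

beam 1: φ=-90°, α=120°
  dir = (cos 120°, sin 120°) = (-0.5000, 0.8660); from cell (3,6)
  next x-line at t=1.2200, next y-line at t=0.4272; Δt_x=2.0000, Δt_y=1.1547
    y: enter (3,7) at t=0.4272
    x: enter (2,7) at t=1.2200
    y: enter (2,8) at t=1.5819
    y: enter (2,9) at t=2.7366 ← occupied
  → r_1 = 2.7366
beam 2: φ=-45°, α=165°
  dir = (cos 165°, sin 165°) = (-0.9659, 0.2588); from cell (3,6)
  next x-line at t=0.6315, next y-line at t=1.4296; Δt_x=1.0353, Δt_y=3.8637
    x: enter (2,6) at t=0.6315 ← occupied
  → r_2 = 0.6315
beam 3: φ=45°, α=255°
  dir = (cos 255°, sin 255°) = (-0.2588, -0.9659); from cell (3,6)
  next x-line at t=2.3569, next y-line at t=0.6522; Δt_x=3.8637, Δt_y=1.0353
    y: enter (3,5) at t=0.6522
    y: enter (3,4) at t=1.6875
    x: enter (2,4) at t=2.3569
    y: enter (2,3) at t=2.7228
    y: enter (2,2) at t=3.7581
    y: enter (2,1) at t=4.7933
    y: enter (2,0) at t=5.8286 ← occupied
  → r_3 = 5.8286
beam 4: φ=90°, α=300°
  dir = (cos 300°, sin 300°) = (0.5000, -0.8660); from cell (3,6)
  next x-line at t=0.7800, next y-line at t=0.7275; Δt_x=2.0000, Δt_y=1.1547
    y: enter (3,5) at t=0.7275
    x: enter (4,5) at t=0.7800 ← occupied
  → r_4 = 0.7800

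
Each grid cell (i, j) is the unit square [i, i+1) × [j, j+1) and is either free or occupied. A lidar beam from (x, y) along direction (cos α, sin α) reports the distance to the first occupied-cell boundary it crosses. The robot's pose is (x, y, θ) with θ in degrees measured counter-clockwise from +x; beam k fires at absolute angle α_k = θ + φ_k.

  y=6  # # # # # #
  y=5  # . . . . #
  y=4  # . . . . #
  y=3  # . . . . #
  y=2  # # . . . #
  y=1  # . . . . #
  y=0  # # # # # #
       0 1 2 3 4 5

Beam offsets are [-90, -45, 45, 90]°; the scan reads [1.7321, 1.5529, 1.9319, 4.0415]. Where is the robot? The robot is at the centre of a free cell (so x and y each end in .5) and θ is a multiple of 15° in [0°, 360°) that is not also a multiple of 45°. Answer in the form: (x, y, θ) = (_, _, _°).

(x, y, θ) = (2.5, 4.5, 210°)

Candidates: 19 free-cell centres × 16 headings = 304 poses. Raycast each; keep the one whose scan matches to 4 dp.
  (4.5, 3.5, 345°): beam 1 = 2.5882 ≠ 1.7321 ✗
  (4.5, 2.5, 240°): beam 1 = 4.0415 ≠ 1.7321 ✗
  (2.5, 1.5, 300°): beam 1 = 1.0000 ≠ 1.7321 ✗
  (3.5, 5.5, 300°): beam 1 = 2.8868 ≠ 1.7321 ✗
  …
  (2.5, 4.5, 210°): r_1=1.7321, r_2=1.5529, r_3=1.9319, r_4=4.0415 — all match ✓
No second candidate reproduces the full scan.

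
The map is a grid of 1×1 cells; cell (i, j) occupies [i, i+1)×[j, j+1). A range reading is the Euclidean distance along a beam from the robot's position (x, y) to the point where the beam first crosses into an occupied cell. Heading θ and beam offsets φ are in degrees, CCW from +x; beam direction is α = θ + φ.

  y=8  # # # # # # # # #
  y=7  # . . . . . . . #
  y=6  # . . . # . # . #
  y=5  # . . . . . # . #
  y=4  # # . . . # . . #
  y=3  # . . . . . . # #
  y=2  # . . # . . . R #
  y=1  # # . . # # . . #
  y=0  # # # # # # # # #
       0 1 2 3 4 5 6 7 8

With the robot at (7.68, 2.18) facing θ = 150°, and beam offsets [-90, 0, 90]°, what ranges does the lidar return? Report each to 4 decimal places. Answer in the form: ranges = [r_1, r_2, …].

ranges = [0.6400, 7.7134, 1.3625]

beam 1: φ=-90°, α=60°
  direction (0.5000, 0.8660); cell (7,2); t to first gridline: x 0.6400, y 0.9469 (then +2.0000 / +1.1547)
    (8,2) via x @ 0.6400  # hit
  → r_1 = 0.6400
beam 2: φ=0°, α=150°
  direction (-0.8660, 0.5000); cell (7,2); t to first gridline: x 0.7852, y 1.6400 (then +1.1547 / +2.0000)
    (6,2) via x @ 0.7852
    (6,3) via y @ 1.6400
    (5,3) via x @ 1.9399
    (4,3) via x @ 3.0946
    (4,4) via y @ 3.6400
    (3,4) via x @ 4.2493
    (2,4) via x @ 5.4040
    (2,5) via y @ 5.6400
    (1,5) via x @ 6.5587
    (1,6) via y @ 7.6400
    (0,6) via x @ 7.7134  # hit
  → r_2 = 7.7134
beam 3: φ=90°, α=240°
  direction (-0.5000, -0.8660); cell (7,2); t to first gridline: x 1.3600, y 0.2078 (then +2.0000 / +1.1547)
    (7,1) via y @ 0.2078
    (6,1) via x @ 1.3600
    (6,0) via y @ 1.3625  # hit
  → r_3 = 1.3625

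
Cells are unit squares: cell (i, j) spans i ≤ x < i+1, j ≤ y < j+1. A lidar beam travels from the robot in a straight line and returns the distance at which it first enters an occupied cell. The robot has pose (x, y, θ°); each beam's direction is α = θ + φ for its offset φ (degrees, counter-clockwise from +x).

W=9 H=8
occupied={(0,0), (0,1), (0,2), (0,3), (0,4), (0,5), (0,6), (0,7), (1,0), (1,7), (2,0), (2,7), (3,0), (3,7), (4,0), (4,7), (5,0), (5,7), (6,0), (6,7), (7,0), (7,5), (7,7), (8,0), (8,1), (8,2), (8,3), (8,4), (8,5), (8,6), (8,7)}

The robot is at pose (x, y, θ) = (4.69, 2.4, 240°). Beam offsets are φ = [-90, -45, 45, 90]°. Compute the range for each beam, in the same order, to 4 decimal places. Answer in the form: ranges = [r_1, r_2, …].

ranges = [4.2608, 3.8202, 1.4494, 2.8000]

beam 1: φ=-90°, α=150°
  d=(-0.8660,0.5000)  start (4,2)  tX=0.7967 tY=1.2000  stride 1/|dx|=1.1547 1/|dy|=2.0000
    cross x-line → (3,2), t=0.7967
    cross y-line → (3,3), t=1.2000
    cross x-line → (2,3), t=1.9514
    cross x-line → (1,3), t=3.1061
    cross y-line → (1,4), t=3.2000
    cross x-line → (0,4), t=4.2608 (wall)
  → r_1 = 4.2608
beam 2: φ=-45°, α=195°
  d=(-0.9659,-0.2588)  start (4,2)  tX=0.7143 tY=1.5455  stride 1/|dx|=1.0353 1/|dy|=3.8637
    cross x-line → (3,2), t=0.7143
    cross y-line → (3,1), t=1.5455
    cross x-line → (2,1), t=1.7496
    cross x-line → (1,1), t=2.7849
    cross x-line → (0,1), t=3.8202 (wall)
  → r_2 = 3.8202
beam 3: φ=45°, α=285°
  d=(0.2588,-0.9659)  start (4,2)  tX=1.1977 tY=0.4141  stride 1/|dx|=3.8637 1/|dy|=1.0353
    cross y-line → (4,1), t=0.4141
    cross x-line → (5,1), t=1.1977
    cross y-line → (5,0), t=1.4494 (wall)
  → r_3 = 1.4494
beam 4: φ=90°, α=330°
  d=(0.8660,-0.5000)  start (4,2)  tX=0.3580 tY=0.8000  stride 1/|dx|=1.1547 1/|dy|=2.0000
    cross x-line → (5,2), t=0.3580
    cross y-line → (5,1), t=0.8000
    cross x-line → (6,1), t=1.5127
    cross x-line → (7,1), t=2.6674
    cross y-line → (7,0), t=2.8000 (wall)
  → r_4 = 2.8000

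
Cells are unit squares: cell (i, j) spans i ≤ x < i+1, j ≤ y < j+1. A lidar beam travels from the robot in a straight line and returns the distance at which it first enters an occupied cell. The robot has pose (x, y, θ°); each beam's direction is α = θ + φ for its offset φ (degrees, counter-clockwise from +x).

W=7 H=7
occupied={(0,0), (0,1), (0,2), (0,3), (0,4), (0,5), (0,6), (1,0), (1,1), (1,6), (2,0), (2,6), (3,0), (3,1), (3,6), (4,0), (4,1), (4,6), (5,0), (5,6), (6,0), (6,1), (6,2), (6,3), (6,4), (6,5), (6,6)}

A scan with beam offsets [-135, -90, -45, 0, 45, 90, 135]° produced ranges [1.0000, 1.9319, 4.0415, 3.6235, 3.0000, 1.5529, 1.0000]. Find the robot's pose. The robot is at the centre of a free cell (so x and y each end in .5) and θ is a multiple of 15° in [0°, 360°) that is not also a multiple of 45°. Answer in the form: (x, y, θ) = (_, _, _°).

(x, y, θ) = (2.5, 2.5, 75°)

Candidates: 22 free-cell centres × 16 headings = 352 poses. Raycast each; keep the one whose scan matches to 4 dp.
  (3.5, 4.5, 75°): beam 1 = 2.8868 ≠ 1.0000 ✗
  (2.5, 1.5, 30°): beam 1 = 0.5176 ≠ 1.0000 ✗
  (1.5, 5.5, 15°): beam 2 = 4.6587 ≠ 1.9319 ✗
  …
  (2.5, 2.5, 75°): r_1=1.0000, r_2=1.9319, r_3=4.0415, r_4=3.6235, r_5=3.0000, r_6=1.5529, r_7=1.0000 — all match ✓
Only this pose fits every beam.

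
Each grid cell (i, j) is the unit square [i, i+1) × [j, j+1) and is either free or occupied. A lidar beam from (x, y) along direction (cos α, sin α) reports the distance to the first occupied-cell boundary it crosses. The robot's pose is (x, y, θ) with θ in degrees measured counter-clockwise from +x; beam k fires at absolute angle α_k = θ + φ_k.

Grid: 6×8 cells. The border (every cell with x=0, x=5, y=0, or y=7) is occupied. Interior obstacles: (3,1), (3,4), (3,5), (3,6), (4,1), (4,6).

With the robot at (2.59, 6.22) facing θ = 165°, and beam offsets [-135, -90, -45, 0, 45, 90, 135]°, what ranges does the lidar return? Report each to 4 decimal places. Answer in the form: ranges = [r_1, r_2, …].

ranges = [0.4734, 0.8075, 0.9007, 1.6461, 1.8360, 5.4041, 0.8200]

beam 1: φ=-135°, α=30°
  cosα=0.8660 sinα=0.5000 | (2,6) | tMaxX 0.4734 tMaxY 1.5600 | tΔX 1.1547 tΔY 2.0000
    t=0.4734 [x] (3,6) — stop
  → r_1 = 0.4734
beam 2: φ=-90°, α=75°
  cosα=0.2588 sinα=0.9659 | (2,6) | tMaxX 1.5841 tMaxY 0.8075 | tΔX 3.8637 tΔY 1.0353
    t=0.8075 [y] (2,7) — stop
  → r_2 = 0.8075
beam 3: φ=-45°, α=120°
  cosα=-0.5000 sinα=0.8660 | (2,6) | tMaxX 1.1800 tMaxY 0.9007 | tΔX 2.0000 tΔY 1.1547
    t=0.9007 [y] (2,7) — stop
  → r_3 = 0.9007
beam 4: φ=0°, α=165°
  cosα=-0.9659 sinα=0.2588 | (2,6) | tMaxX 0.6108 tMaxY 3.0137 | tΔX 1.0353 tΔY 3.8637
    t=0.6108 [x] (1,6)
    t=1.6461 [x] (0,6) — stop
  → r_4 = 1.6461
beam 5: φ=45°, α=210°
  cosα=-0.8660 sinα=-0.5000 | (2,6) | tMaxX 0.6813 tMaxY 0.4400 | tΔX 1.1547 tΔY 2.0000
    t=0.4400 [y] (2,5)
    t=0.6813 [x] (1,5)
    t=1.8360 [x] (0,5) — stop
  → r_5 = 1.8360
beam 6: φ=90°, α=255°
  cosα=-0.2588 sinα=-0.9659 | (2,6) | tMaxX 2.2796 tMaxY 0.2278 | tΔX 3.8637 tΔY 1.0353
    t=0.2278 [y] (2,5)
    t=1.2630 [y] (2,4)
    t=2.2796 [x] (1,4)
    t=2.2983 [y] (1,3)
    t=3.3336 [y] (1,2)
    t=4.3689 [y] (1,1)
    t=5.4041 [y] (1,0) — stop
  → r_6 = 5.4041
beam 7: φ=135°, α=300°
  cosα=0.5000 sinα=-0.8660 | (2,6) | tMaxX 0.8200 tMaxY 0.2540 | tΔX 2.0000 tΔY 1.1547
    t=0.2540 [y] (2,5)
    t=0.8200 [x] (3,5) — stop
  → r_7 = 0.8200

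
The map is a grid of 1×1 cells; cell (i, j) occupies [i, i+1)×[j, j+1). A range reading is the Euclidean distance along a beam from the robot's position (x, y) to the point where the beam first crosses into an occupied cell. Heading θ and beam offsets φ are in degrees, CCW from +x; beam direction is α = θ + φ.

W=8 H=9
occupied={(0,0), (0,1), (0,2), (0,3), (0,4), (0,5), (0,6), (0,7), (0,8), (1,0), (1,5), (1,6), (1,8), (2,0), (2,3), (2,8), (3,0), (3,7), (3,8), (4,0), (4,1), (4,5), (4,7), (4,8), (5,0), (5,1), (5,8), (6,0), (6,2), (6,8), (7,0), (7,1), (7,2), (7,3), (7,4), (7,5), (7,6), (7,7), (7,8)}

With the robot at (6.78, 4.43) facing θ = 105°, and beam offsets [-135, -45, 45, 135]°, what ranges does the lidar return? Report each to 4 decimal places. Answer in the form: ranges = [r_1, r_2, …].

beam 1: φ=-135°, α=330°
  dir = (cos 330°, sin 330°) = (0.8660, -0.5000); from cell (6,4)
  next x-line at t=0.2540, next y-line at t=0.8600; Δt_x=1.1547, Δt_y=2.0000
    x: enter (7,4) at t=0.2540 ← occupied
  → r_1 = 0.2540
beam 2: φ=-45°, α=60°
  dir = (cos 60°, sin 60°) = (0.5000, 0.8660); from cell (6,4)
  next x-line at t=0.4400, next y-line at t=0.6582; Δt_x=2.0000, Δt_y=1.1547
    x: enter (7,4) at t=0.4400 ← occupied
  → r_2 = 0.4400
beam 3: φ=45°, α=150°
  dir = (cos 150°, sin 150°) = (-0.8660, 0.5000); from cell (6,4)
  next x-line at t=0.9007, next y-line at t=1.1400; Δt_x=1.1547, Δt_y=2.0000
    x: enter (5,4) at t=0.9007
    y: enter (5,5) at t=1.1400
    x: enter (4,5) at t=2.0554 ← occupied
  → r_3 = 2.0554
beam 4: φ=135°, α=240°
  dir = (cos 240°, sin 240°) = (-0.5000, -0.8660); from cell (6,4)
  next x-line at t=1.5600, next y-line at t=0.4965; Δt_x=2.0000, Δt_y=1.1547
    y: enter (6,3) at t=0.4965
    x: enter (5,3) at t=1.5600
    y: enter (5,2) at t=1.6512
    y: enter (5,1) at t=2.8059 ← occupied
  → r_4 = 2.8059

ranges = [0.2540, 0.4400, 2.0554, 2.8059]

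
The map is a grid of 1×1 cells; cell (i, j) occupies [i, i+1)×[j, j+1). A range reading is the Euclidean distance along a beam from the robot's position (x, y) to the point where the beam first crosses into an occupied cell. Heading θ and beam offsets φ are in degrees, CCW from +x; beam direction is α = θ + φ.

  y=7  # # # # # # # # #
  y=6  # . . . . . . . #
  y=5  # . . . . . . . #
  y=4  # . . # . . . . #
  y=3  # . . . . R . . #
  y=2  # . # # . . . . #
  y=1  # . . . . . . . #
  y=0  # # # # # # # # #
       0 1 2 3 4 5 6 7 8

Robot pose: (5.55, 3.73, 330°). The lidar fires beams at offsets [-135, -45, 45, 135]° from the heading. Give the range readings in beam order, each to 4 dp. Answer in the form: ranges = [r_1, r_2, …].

beam 1: φ=-135°, α=195°
  d=(-0.9659,-0.2588)  start (5,3)  tX=0.5694 tY=2.8205  stride 1/|dx|=1.0353 1/|dy|=3.8637
    cross x-line → (4,3), t=0.5694
    cross x-line → (3,3), t=1.6047
    cross x-line → (2,3), t=2.6400
    cross y-line → (2,2), t=2.8205 (wall)
  → r_1 = 2.8205
beam 2: φ=-45°, α=285°
  d=(0.2588,-0.9659)  start (5,3)  tX=1.7387 tY=0.7558  stride 1/|dx|=3.8637 1/|dy|=1.0353
    cross y-line → (5,2), t=0.7558
    cross x-line → (6,2), t=1.7387
    cross y-line → (6,1), t=1.7910
    cross y-line → (6,0), t=2.8263 (wall)
  → r_2 = 2.8263
beam 3: φ=45°, α=15°
  d=(0.9659,0.2588)  start (5,3)  tX=0.4659 tY=1.0432  stride 1/|dx|=1.0353 1/|dy|=3.8637
    cross x-line → (6,3), t=0.4659
    cross y-line → (6,4), t=1.0432
    cross x-line → (7,4), t=1.5012
    cross x-line → (8,4), t=2.5364 (wall)
  → r_3 = 2.5364
beam 4: φ=135°, α=105°
  d=(-0.2588,0.9659)  start (5,3)  tX=2.1250 tY=0.2795  stride 1/|dx|=3.8637 1/|dy|=1.0353
    cross y-line → (5,4), t=0.2795
    cross y-line → (5,5), t=1.3148
    cross x-line → (4,5), t=2.1250
    cross y-line → (4,6), t=2.3501
    cross y-line → (4,7), t=3.3854 (wall)
  → r_4 = 3.3854

ranges = [2.8205, 2.8263, 2.5364, 3.3854]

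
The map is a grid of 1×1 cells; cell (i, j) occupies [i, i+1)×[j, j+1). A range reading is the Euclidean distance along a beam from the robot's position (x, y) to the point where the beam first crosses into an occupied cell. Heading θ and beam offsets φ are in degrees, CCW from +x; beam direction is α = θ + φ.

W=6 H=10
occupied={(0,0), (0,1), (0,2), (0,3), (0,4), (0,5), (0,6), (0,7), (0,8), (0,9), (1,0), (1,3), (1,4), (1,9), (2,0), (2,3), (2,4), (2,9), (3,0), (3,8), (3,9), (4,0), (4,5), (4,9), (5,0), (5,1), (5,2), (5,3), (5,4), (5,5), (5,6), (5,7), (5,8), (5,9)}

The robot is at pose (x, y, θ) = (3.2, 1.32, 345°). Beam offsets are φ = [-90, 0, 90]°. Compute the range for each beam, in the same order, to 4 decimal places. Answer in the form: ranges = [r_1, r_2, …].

ranges = [0.3313, 1.2364, 3.8098]

beam 1: φ=-90°, α=255°
  d=(-0.2588,-0.9659)  start (3,1)  tX=0.7727 tY=0.3313  stride 1/|dx|=3.8637 1/|dy|=1.0353
    cross y-line → (3,0), t=0.3313 (wall)
  → r_1 = 0.3313
beam 2: φ=0°, α=345°
  d=(0.9659,-0.2588)  start (3,1)  tX=0.8282 tY=1.2364  stride 1/|dx|=1.0353 1/|dy|=3.8637
    cross x-line → (4,1), t=0.8282
    cross y-line → (4,0), t=1.2364 (wall)
  → r_2 = 1.2364
beam 3: φ=90°, α=75°
  d=(0.2588,0.9659)  start (3,1)  tX=3.0910 tY=0.7040  stride 1/|dx|=3.8637 1/|dy|=1.0353
    cross y-line → (3,2), t=0.7040
    cross y-line → (3,3), t=1.7393
    cross y-line → (3,4), t=2.7745
    cross x-line → (4,4), t=3.0910
    cross y-line → (4,5), t=3.8098 (wall)
  → r_3 = 3.8098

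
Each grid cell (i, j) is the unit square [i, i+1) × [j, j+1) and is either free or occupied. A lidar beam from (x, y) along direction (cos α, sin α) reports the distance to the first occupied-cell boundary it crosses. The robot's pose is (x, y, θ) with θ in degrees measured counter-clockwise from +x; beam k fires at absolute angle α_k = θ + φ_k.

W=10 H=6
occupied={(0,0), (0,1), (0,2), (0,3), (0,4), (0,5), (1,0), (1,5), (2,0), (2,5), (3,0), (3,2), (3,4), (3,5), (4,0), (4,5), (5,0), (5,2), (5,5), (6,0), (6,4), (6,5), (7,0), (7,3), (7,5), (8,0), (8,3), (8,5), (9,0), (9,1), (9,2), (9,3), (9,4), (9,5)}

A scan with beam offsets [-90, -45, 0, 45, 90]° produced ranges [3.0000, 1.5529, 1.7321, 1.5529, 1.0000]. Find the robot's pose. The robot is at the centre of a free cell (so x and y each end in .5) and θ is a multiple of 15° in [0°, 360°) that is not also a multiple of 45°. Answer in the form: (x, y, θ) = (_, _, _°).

(x, y, θ) = (7.5, 2.5, 300°)

Candidates: 26 free-cell centres × 16 headings = 416 poses. Raycast each; keep the one whose scan matches to 4 dp.
  (6.5, 1.5, 150°): beam 1 = 1.7321 ≠ 3.0000 ✗
  (8.5, 2.5, 15°): beam 1 = 1.5529 ≠ 3.0000 ✗
  (7.5, 1.5, 75°): beam 1 = 1.5529 ≠ 3.0000 ✗
  (8.5, 1.5, 165°): beam 1 = 1.5529 ≠ 3.0000 ✗
  …
  (7.5, 2.5, 300°): r_1=3.0000, r_2=1.5529, r_3=1.7321, r_4=1.5529, r_5=1.0000 — all match ✓
Unique over the lattice → pose = (7.5, 2.5, 300°).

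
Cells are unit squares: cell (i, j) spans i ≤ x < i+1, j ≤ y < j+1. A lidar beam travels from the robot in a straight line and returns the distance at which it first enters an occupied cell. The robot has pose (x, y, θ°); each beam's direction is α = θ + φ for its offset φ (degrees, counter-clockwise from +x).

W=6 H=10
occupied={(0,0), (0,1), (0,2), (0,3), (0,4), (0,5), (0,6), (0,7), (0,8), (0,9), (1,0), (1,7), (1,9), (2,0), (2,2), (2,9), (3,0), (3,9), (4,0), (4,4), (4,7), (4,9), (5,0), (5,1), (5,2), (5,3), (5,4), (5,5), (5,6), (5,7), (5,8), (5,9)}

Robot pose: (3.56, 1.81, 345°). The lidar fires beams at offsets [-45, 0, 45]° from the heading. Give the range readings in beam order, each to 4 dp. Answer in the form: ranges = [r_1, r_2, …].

beam 1: φ=-45°, α=300°
  d=(0.5000,-0.8660)  start (3,1)  tX=0.8800 tY=0.9353  stride 1/|dx|=2.0000 1/|dy|=1.1547
    cross x-line → (4,1), t=0.8800
    cross y-line → (4,0), t=0.9353 (wall)
  → r_1 = 0.9353
beam 2: φ=0°, α=345°
  d=(0.9659,-0.2588)  start (3,1)  tX=0.4555 tY=3.1296  stride 1/|dx|=1.0353 1/|dy|=3.8637
    cross x-line → (4,1), t=0.4555
    cross x-line → (5,1), t=1.4908 (wall)
  → r_2 = 1.4908
beam 3: φ=45°, α=30°
  d=(0.8660,0.5000)  start (3,1)  tX=0.5081 tY=0.3800  stride 1/|dx|=1.1547 1/|dy|=2.0000
    cross y-line → (3,2), t=0.3800
    cross x-line → (4,2), t=0.5081
    cross x-line → (5,2), t=1.6628 (wall)
  → r_3 = 1.6628

ranges = [0.9353, 1.4908, 1.6628]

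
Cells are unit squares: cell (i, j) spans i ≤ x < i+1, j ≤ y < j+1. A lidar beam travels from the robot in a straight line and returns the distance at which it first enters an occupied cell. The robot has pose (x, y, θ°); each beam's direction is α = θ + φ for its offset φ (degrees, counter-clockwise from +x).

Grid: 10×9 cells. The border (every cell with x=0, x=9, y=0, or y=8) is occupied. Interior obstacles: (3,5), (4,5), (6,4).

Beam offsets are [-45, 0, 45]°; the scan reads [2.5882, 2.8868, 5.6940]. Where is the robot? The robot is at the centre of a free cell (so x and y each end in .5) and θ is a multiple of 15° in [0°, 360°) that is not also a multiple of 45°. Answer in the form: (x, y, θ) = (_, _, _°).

(x, y, θ) = (3.5, 3.5, 300°)

Enumerate (i+0.5, j+0.5, θ) over the 53 free cells and 16 admissible headings. For each, cast all 3 beams and compare to the given ranges.
  (7.5, 4.5, 210°): beam 1 = 0.5176 ≠ 2.5882 ✗
  (2.5, 5.5, 60°): beam 1 = 0.5176 ≠ 2.5882 ✗
  (4.5, 4.5, 285°): beam 1 = 4.0415 ≠ 2.5882 ✗
  (3.5, 6.5, 240°): beam 2 = 0.5774 ≠ 2.8868 ✗
  …
  (3.5, 3.5, 300°): r_1=2.5882, r_2=2.8868, r_3=5.6940 — all match ✓
Only this pose fits every beam.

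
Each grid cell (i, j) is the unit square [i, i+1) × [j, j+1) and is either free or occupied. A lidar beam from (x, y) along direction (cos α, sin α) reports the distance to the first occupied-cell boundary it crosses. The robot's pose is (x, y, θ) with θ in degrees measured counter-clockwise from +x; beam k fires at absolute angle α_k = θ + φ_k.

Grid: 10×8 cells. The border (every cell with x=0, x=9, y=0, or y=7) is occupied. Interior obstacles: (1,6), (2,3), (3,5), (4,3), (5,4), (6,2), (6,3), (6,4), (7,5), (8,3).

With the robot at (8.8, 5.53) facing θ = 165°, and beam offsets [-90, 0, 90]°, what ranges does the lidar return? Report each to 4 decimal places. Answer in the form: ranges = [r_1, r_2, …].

beam 1: φ=-90°, α=75°
  d=(0.2588,0.9659)  start (8,5)  tX=0.7727 tY=0.4866  stride 1/|dx|=3.8637 1/|dy|=1.0353
    cross y-line → (8,6), t=0.4866
    cross x-line → (9,6), t=0.7727 (wall)
  → r_1 = 0.7727
beam 2: φ=0°, α=165°
  d=(-0.9659,0.2588)  start (8,5)  tX=0.8282 tY=1.8159  stride 1/|dx|=1.0353 1/|dy|=3.8637
    cross x-line → (7,5), t=0.8282 (wall)
  → r_2 = 0.8282
beam 3: φ=90°, α=255°
  d=(-0.2588,-0.9659)  start (8,5)  tX=3.0910 tY=0.5487  stride 1/|dx|=3.8637 1/|dy|=1.0353
    cross y-line → (8,4), t=0.5487
    cross y-line → (8,3), t=1.5840 (wall)
  → r_3 = 1.5840

ranges = [0.7727, 0.8282, 1.5840]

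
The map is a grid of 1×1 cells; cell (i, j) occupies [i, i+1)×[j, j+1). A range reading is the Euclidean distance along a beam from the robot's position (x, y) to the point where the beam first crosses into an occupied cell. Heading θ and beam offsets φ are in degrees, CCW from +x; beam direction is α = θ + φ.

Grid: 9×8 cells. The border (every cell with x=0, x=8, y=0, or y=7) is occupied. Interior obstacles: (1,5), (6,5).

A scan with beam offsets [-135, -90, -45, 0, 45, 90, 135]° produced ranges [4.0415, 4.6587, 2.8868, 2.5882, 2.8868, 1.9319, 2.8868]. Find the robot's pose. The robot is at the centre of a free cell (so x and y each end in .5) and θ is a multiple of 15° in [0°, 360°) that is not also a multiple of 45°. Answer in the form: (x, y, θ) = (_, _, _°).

(x, y, θ) = (3.5, 4.5, 75°)

Enumerate (i+0.5, j+0.5, θ) over the 40 free cells and 16 admissible headings. For each, cast all 7 beams and compare to the given ranges.
  (3.5, 3.5, 255°): beam 2 = 2.5882 ≠ 4.6587 ✗
  (7.5, 1.5, 30°): beam 1 = 0.5176 ≠ 4.0415 ✗
  (3.5, 5.5, 75°): beam 1 = 5.1962 ≠ 4.0415 ✗
  …
  (3.5, 4.5, 75°): r_1=4.0415, r_2=4.6587, r_3=2.8868, r_4=2.5882, r_5=2.8868, r_6=1.9319, r_7=2.8868 — all match ✓
Unique over the lattice → pose = (3.5, 4.5, 75°).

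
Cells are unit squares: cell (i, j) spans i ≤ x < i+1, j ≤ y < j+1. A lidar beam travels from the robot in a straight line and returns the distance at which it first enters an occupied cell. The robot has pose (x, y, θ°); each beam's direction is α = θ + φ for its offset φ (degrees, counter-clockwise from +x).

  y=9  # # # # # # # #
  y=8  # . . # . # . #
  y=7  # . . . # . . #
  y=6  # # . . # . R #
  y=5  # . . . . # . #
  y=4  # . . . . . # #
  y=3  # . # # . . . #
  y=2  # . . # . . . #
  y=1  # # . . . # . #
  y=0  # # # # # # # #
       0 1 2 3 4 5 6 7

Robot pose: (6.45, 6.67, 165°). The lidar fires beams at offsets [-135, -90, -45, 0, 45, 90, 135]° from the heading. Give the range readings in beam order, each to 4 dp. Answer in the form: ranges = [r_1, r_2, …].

beam 1: φ=-135°, α=30°
  direction (0.8660, 0.5000); cell (6,6); t to first gridline: x 0.6351, y 0.6600 (then +1.1547 / +2.0000)
    (7,6) via x @ 0.6351  # hit
  → r_1 = 0.6351
beam 2: φ=-90°, α=75°
  direction (0.2588, 0.9659); cell (6,6); t to first gridline: x 2.1250, y 0.3416 (then +3.8637 / +1.0353)
    (6,7) via y @ 0.3416
    (6,8) via y @ 1.3769
    (7,8) via x @ 2.1250  # hit
  → r_2 = 2.1250
beam 3: φ=-45°, α=120°
  direction (-0.5000, 0.8660); cell (6,6); t to first gridline: x 0.9000, y 0.3811 (then +2.0000 / +1.1547)
    (6,7) via y @ 0.3811
    (5,7) via x @ 0.9000
    (5,8) via y @ 1.5358  # hit
  → r_3 = 1.5358
beam 4: φ=0°, α=165°
  direction (-0.9659, 0.2588); cell (6,6); t to first gridline: x 0.4659, y 1.2750 (then +1.0353 / +3.8637)
    (5,6) via x @ 0.4659
    (5,7) via y @ 1.2750
    (4,7) via x @ 1.5012  # hit
  → r_4 = 1.5012
beam 5: φ=45°, α=210°
  direction (-0.8660, -0.5000); cell (6,6); t to first gridline: x 0.5196, y 1.3400 (then +1.1547 / +2.0000)
    (5,6) via x @ 0.5196
    (5,5) via y @ 1.3400  # hit
  → r_5 = 1.3400
beam 6: φ=90°, α=255°
  direction (-0.2588, -0.9659); cell (6,6); t to first gridline: x 1.7387, y 0.6936 (then +3.8637 / +1.0353)
    (6,5) via y @ 0.6936
    (6,4) via y @ 1.7289  # hit
  → r_6 = 1.7289
beam 7: φ=135°, α=300°
  direction (0.5000, -0.8660); cell (6,6); t to first gridline: x 1.1000, y 0.7736 (then +2.0000 / +1.1547)
    (6,5) via y @ 0.7736
    (7,5) via x @ 1.1000  # hit
  → r_7 = 1.1000

ranges = [0.6351, 2.1250, 1.5358, 1.5012, 1.3400, 1.7289, 1.1000]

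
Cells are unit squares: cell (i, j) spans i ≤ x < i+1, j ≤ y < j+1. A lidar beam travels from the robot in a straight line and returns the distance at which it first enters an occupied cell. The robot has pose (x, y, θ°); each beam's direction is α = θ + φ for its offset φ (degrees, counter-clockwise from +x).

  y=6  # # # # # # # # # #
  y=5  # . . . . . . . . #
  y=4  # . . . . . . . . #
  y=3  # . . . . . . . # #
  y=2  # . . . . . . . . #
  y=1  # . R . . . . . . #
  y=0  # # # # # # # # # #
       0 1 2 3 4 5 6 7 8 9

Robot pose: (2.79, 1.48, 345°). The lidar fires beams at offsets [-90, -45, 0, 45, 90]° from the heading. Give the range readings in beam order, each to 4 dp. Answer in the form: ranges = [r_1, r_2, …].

beam 1: φ=-90°, α=255°
  dir = (cos 255°, sin 255°) = (-0.2588, -0.9659); from cell (2,1)
  next x-line at t=3.0523, next y-line at t=0.4969; Δt_x=3.8637, Δt_y=1.0353
    y: enter (2,0) at t=0.4969 ← occupied
  → r_1 = 0.4969
beam 2: φ=-45°, α=300°
  dir = (cos 300°, sin 300°) = (0.5000, -0.8660); from cell (2,1)
  next x-line at t=0.4200, next y-line at t=0.5543; Δt_x=2.0000, Δt_y=1.1547
    x: enter (3,1) at t=0.4200
    y: enter (3,0) at t=0.5543 ← occupied
  → r_2 = 0.5543
beam 3: φ=0°, α=345°
  dir = (cos 345°, sin 345°) = (0.9659, -0.2588); from cell (2,1)
  next x-line at t=0.2174, next y-line at t=1.8546; Δt_x=1.0353, Δt_y=3.8637
    x: enter (3,1) at t=0.2174
    x: enter (4,1) at t=1.2527
    y: enter (4,0) at t=1.8546 ← occupied
  → r_3 = 1.8546
beam 4: φ=45°, α=30°
  dir = (cos 30°, sin 30°) = (0.8660, 0.5000); from cell (2,1)
  next x-line at t=0.2425, next y-line at t=1.0400; Δt_x=1.1547, Δt_y=2.0000
    x: enter (3,1) at t=0.2425
    y: enter (3,2) at t=1.0400
    x: enter (4,2) at t=1.3972
    x: enter (5,2) at t=2.5519
    y: enter (5,3) at t=3.0400
    x: enter (6,3) at t=3.7066
    x: enter (7,3) at t=4.8613
    y: enter (7,4) at t=5.0400
    x: enter (8,4) at t=6.0160
    y: enter (8,5) at t=7.0400
    x: enter (9,5) at t=7.1707 ← occupied
  → r_4 = 7.1707
beam 5: φ=90°, α=75°
  dir = (cos 75°, sin 75°) = (0.2588, 0.9659); from cell (2,1)
  next x-line at t=0.8114, next y-line at t=0.5383; Δt_x=3.8637, Δt_y=1.0353
    y: enter (2,2) at t=0.5383
    x: enter (3,2) at t=0.8114
    y: enter (3,3) at t=1.5736
    y: enter (3,4) at t=2.6089
    y: enter (3,5) at t=3.6442
    x: enter (4,5) at t=4.6751
    y: enter (4,6) at t=4.6794 ← occupied
  → r_5 = 4.6794

ranges = [0.4969, 0.5543, 1.8546, 7.1707, 4.6794]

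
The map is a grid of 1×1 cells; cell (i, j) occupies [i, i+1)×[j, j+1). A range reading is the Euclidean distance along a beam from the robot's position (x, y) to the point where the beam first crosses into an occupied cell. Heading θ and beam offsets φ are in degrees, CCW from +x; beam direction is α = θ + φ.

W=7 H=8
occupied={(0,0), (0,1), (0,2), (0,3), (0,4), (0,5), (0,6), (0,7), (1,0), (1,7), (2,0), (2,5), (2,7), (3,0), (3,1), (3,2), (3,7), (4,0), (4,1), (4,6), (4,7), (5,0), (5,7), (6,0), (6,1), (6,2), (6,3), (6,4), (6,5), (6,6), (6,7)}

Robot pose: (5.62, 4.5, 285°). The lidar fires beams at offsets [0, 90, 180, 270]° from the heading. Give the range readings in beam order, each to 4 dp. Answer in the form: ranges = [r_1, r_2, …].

beam 1: φ=0°, α=285°
  cosα=0.2588 sinα=-0.9659 | (5,4) | tMaxX 1.4682 tMaxY 0.5176 | tΔX 3.8637 tΔY 1.0353
    t=0.5176 [y] (5,3)
    t=1.4682 [x] (6,3) — stop
  → r_1 = 1.4682
beam 2: φ=90°, α=15°
  cosα=0.9659 sinα=0.2588 | (5,4) | tMaxX 0.3934 tMaxY 1.9319 | tΔX 1.0353 tΔY 3.8637
    t=0.3934 [x] (6,4) — stop
  → r_2 = 0.3934
beam 3: φ=180°, α=105°
  cosα=-0.2588 sinα=0.9659 | (5,4) | tMaxX 2.3955 tMaxY 0.5176 | tΔX 3.8637 tΔY 1.0353
    t=0.5176 [y] (5,5)
    t=1.5529 [y] (5,6)
    t=2.3955 [x] (4,6) — stop
  → r_3 = 2.3955
beam 4: φ=270°, α=195°
  cosα=-0.9659 sinα=-0.2588 | (5,4) | tMaxX 0.6419 tMaxY 1.9319 | tΔX 1.0353 tΔY 3.8637
    t=0.6419 [x] (4,4)
    t=1.6771 [x] (3,4)
    t=1.9319 [y] (3,3)
    t=2.7124 [x] (2,3)
    t=3.7477 [x] (1,3)
    t=4.7830 [x] (0,3) — stop
  → r_4 = 4.7830

ranges = [1.4682, 0.3934, 2.3955, 4.7830]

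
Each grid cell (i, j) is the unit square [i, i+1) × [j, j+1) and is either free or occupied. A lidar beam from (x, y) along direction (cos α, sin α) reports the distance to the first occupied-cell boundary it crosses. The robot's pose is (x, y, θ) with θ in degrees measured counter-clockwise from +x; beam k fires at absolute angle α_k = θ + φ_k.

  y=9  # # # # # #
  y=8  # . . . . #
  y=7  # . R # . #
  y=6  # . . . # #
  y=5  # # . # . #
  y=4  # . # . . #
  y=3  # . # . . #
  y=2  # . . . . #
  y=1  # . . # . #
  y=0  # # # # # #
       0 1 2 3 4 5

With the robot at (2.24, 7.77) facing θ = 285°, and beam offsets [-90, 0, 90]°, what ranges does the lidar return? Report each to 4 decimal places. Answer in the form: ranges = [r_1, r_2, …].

beam 1: φ=-90°, α=195°
  dir = (cos 195°, sin 195°) = (-0.9659, -0.2588); from cell (2,7)
  next x-line at t=0.2485, next y-line at t=2.9751; Δt_x=1.0353, Δt_y=3.8637
    x: enter (1,7) at t=0.2485
    x: enter (0,7) at t=1.2837 ← occupied
  → r_1 = 1.2837
beam 2: φ=0°, α=285°
  dir = (cos 285°, sin 285°) = (0.2588, -0.9659); from cell (2,7)
  next x-line at t=2.9364, next y-line at t=0.7972; Δt_x=3.8637, Δt_y=1.0353
    y: enter (2,6) at t=0.7972
    y: enter (2,5) at t=1.8324
    y: enter (2,4) at t=2.8677 ← occupied
  → r_2 = 2.8677
beam 3: φ=90°, α=15°
  dir = (cos 15°, sin 15°) = (0.9659, 0.2588); from cell (2,7)
  next x-line at t=0.7868, next y-line at t=0.8887; Δt_x=1.0353, Δt_y=3.8637
    x: enter (3,7) at t=0.7868 ← occupied
  → r_3 = 0.7868

ranges = [1.2837, 2.8677, 0.7868]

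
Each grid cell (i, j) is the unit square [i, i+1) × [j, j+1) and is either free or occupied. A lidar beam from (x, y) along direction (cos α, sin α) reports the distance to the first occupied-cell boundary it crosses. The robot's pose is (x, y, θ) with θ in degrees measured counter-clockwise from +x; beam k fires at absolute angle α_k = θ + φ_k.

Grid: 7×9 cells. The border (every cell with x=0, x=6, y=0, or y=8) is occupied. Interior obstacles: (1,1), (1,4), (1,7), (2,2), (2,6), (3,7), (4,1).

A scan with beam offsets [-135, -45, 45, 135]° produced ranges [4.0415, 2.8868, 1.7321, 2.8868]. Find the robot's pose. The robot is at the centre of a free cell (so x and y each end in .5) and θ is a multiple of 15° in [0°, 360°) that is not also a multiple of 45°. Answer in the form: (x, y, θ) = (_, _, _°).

Candidates: 28 free-cell centres × 16 headings = 448 poses. Raycast each; keep the one whose scan matches to 4 dp.
  (1.5, 3.5, 195°): beam 1 = 0.5774 ≠ 4.0415 ✗
  (5.5, 2.5, 75°): beam 1 = 1.0000 ≠ 4.0415 ✗
  (4.5, 6.5, 15°): beam 2 = 1.7321 ≠ 2.8868 ✗
  …
  (3.5, 4.5, 195°): r_1=4.0415, r_2=2.8868, r_3=1.7321, r_4=2.8868 — all match ✓
Only this pose fits every beam.

(x, y, θ) = (3.5, 4.5, 195°)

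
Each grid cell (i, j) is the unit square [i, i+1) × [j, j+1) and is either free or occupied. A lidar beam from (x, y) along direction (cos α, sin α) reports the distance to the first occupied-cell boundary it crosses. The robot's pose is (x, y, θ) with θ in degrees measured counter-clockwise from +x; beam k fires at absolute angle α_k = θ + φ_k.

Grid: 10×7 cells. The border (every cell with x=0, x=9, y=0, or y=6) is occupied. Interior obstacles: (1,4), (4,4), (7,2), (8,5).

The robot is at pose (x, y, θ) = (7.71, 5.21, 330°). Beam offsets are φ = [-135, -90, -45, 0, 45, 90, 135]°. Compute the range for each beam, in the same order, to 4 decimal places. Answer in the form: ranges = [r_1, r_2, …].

beam 1: φ=-135°, α=195°
  cosα=-0.9659 sinα=-0.2588 | (7,5) | tMaxX 0.7350 tMaxY 0.8114 | tΔX 1.0353 tΔY 3.8637
    t=0.7350 [x] (6,5)
    t=0.8114 [y] (6,4)
    t=1.7703 [x] (5,4)
    t=2.8056 [x] (4,4) — stop
  → r_1 = 2.8056
beam 2: φ=-90°, α=240°
  cosα=-0.5000 sinα=-0.8660 | (7,5) | tMaxX 1.4200 tMaxY 0.2425 | tΔX 2.0000 tΔY 1.1547
    t=0.2425 [y] (7,4)
    t=1.3972 [y] (7,3)
    t=1.4200 [x] (6,3)
    t=2.5519 [y] (6,2)
    t=3.4200 [x] (5,2)
    t=3.7066 [y] (5,1)
    t=4.8613 [y] (5,0) — stop
  → r_2 = 4.8613
beam 3: φ=-45°, α=285°
  cosα=0.2588 sinα=-0.9659 | (7,5) | tMaxX 1.1205 tMaxY 0.2174 | tΔX 3.8637 tΔY 1.0353
    t=0.2174 [y] (7,4)
    t=1.1205 [x] (8,4)
    t=1.2527 [y] (8,3)
    t=2.2880 [y] (8,2)
    t=3.3232 [y] (8,1)
    t=4.3585 [y] (8,0) — stop
  → r_3 = 4.3585
beam 4: φ=0°, α=330°
  cosα=0.8660 sinα=-0.5000 | (7,5) | tMaxX 0.3349 tMaxY 0.4200 | tΔX 1.1547 tΔY 2.0000
    t=0.3349 [x] (8,5) — stop
  → r_4 = 0.3349
beam 5: φ=45°, α=15°
  cosα=0.9659 sinα=0.2588 | (7,5) | tMaxX 0.3002 tMaxY 3.0523 | tΔX 1.0353 tΔY 3.8637
    t=0.3002 [x] (8,5) — stop
  → r_5 = 0.3002
beam 6: φ=90°, α=60°
  cosα=0.5000 sinα=0.8660 | (7,5) | tMaxX 0.5800 tMaxY 0.9122 | tΔX 2.0000 tΔY 1.1547
    t=0.5800 [x] (8,5) — stop
  → r_6 = 0.5800
beam 7: φ=135°, α=105°
  cosα=-0.2588 sinα=0.9659 | (7,5) | tMaxX 2.7432 tMaxY 0.8179 | tΔX 3.8637 tΔY 1.0353
    t=0.8179 [y] (7,6) — stop
  → r_7 = 0.8179

ranges = [2.8056, 4.8613, 4.3585, 0.3349, 0.3002, 0.5800, 0.8179]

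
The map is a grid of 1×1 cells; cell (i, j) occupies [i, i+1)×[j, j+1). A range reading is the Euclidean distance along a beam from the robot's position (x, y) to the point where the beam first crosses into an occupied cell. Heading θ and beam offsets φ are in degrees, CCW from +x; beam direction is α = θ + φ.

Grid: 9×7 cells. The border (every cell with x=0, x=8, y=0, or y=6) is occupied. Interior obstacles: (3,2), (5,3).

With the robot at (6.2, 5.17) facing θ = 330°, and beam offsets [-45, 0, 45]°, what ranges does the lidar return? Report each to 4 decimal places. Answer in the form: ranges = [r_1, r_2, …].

beam 1: φ=-45°, α=285°
  dir = (cos 285°, sin 285°) = (0.2588, -0.9659); from cell (6,5)
  next x-line at t=3.0910, next y-line at t=0.1760; Δt_x=3.8637, Δt_y=1.0353
    y: enter (6,4) at t=0.1760
    y: enter (6,3) at t=1.2113
    y: enter (6,2) at t=2.2465
    x: enter (7,2) at t=3.0910
    y: enter (7,1) at t=3.2818
    y: enter (7,0) at t=4.3171 ← occupied
  → r_1 = 4.3171
beam 2: φ=0°, α=330°
  dir = (cos 330°, sin 330°) = (0.8660, -0.5000); from cell (6,5)
  next x-line at t=0.9238, next y-line at t=0.3400; Δt_x=1.1547, Δt_y=2.0000
    y: enter (6,4) at t=0.3400
    x: enter (7,4) at t=0.9238
    x: enter (8,4) at t=2.0785 ← occupied
  → r_2 = 2.0785
beam 3: φ=45°, α=15°
  dir = (cos 15°, sin 15°) = (0.9659, 0.2588); from cell (6,5)
  next x-line at t=0.8282, next y-line at t=3.2069; Δt_x=1.0353, Δt_y=3.8637
    x: enter (7,5) at t=0.8282
    x: enter (8,5) at t=1.8635 ← occupied
  → r_3 = 1.8635

ranges = [4.3171, 2.0785, 1.8635]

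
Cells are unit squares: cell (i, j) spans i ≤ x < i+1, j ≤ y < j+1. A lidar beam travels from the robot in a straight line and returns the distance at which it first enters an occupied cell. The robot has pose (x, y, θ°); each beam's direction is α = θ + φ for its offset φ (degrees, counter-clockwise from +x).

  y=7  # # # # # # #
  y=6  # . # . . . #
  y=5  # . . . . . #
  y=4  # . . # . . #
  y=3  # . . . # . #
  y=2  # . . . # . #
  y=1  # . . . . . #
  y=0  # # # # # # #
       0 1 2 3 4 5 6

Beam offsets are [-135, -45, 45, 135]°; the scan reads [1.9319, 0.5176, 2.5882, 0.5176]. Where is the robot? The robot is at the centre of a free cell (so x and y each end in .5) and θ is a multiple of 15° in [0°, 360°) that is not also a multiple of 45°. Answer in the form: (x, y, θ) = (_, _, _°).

(x, y, θ) = (5.5, 3.5, 210°)

The pose lattice has 26·16 = 416 candidates. Test each by forward raycasting.
  (3.5, 5.5, 75°): beam 1 = 0.5774 ≠ 1.9319 ✗
  (1.5, 5.5, 150°): beam 1 = 4.6587 ≠ 1.9319 ✗
  (2.5, 2.5, 255°): beam 1 = 3.0000 ≠ 1.9319 ✗
  …
  (5.5, 3.5, 210°): r_1=1.9319, r_2=0.5176, r_3=2.5882, r_4=0.5176 — all match ✓
No second candidate reproduces the full scan.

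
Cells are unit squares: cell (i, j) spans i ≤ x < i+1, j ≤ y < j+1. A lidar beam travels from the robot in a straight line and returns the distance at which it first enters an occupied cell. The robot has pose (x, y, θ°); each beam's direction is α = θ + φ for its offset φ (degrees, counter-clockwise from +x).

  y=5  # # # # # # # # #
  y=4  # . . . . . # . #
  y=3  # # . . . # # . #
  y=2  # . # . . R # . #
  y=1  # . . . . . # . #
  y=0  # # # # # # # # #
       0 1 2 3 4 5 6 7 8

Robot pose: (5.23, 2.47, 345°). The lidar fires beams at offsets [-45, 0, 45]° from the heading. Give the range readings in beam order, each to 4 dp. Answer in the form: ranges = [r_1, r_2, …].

ranges = [1.5400, 0.7972, 0.8891]

beam 1: φ=-45°, α=300°
  cosα=0.5000 sinα=-0.8660 | (5,2) | tMaxX 1.5400 tMaxY 0.5427 | tΔX 2.0000 tΔY 1.1547
    t=0.5427 [y] (5,1)
    t=1.5400 [x] (6,1) — stop
  → r_1 = 1.5400
beam 2: φ=0°, α=345°
  cosα=0.9659 sinα=-0.2588 | (5,2) | tMaxX 0.7972 tMaxY 1.8159 | tΔX 1.0353 tΔY 3.8637
    t=0.7972 [x] (6,2) — stop
  → r_2 = 0.7972
beam 3: φ=45°, α=30°
  cosα=0.8660 sinα=0.5000 | (5,2) | tMaxX 0.8891 tMaxY 1.0600 | tΔX 1.1547 tΔY 2.0000
    t=0.8891 [x] (6,2) — stop
  → r_3 = 0.8891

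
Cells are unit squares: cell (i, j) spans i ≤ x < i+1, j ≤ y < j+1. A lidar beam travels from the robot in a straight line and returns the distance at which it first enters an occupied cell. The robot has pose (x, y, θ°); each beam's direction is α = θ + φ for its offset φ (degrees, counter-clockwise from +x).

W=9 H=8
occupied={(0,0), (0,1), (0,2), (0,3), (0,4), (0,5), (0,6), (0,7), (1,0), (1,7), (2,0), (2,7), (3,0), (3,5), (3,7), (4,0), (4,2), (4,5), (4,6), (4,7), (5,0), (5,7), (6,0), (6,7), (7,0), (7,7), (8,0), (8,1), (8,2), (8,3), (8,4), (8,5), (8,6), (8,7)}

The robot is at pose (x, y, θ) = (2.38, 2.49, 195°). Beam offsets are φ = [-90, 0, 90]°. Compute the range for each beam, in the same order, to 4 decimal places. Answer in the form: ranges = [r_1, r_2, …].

ranges = [4.6691, 1.4287, 1.5426]

beam 1: φ=-90°, α=105°
  direction (-0.2588, 0.9659); cell (2,2); t to first gridline: x 1.4682, y 0.5280 (then +3.8637 / +1.0353)
    (2,3) via y @ 0.5280
    (1,3) via x @ 1.4682
    (1,4) via y @ 1.5633
    (1,5) via y @ 2.5985
    (1,6) via y @ 3.6338
    (1,7) via y @ 4.6691  # hit
  → r_1 = 4.6691
beam 2: φ=0°, α=195°
  direction (-0.9659, -0.2588); cell (2,2); t to first gridline: x 0.3934, y 1.8932 (then +1.0353 / +3.8637)
    (1,2) via x @ 0.3934
    (0,2) via x @ 1.4287  # hit
  → r_2 = 1.4287
beam 3: φ=90°, α=285°
  direction (0.2588, -0.9659); cell (2,2); t to first gridline: x 2.3955, y 0.5073 (then +3.8637 / +1.0353)
    (2,1) via y @ 0.5073
    (2,0) via y @ 1.5426  # hit
  → r_3 = 1.5426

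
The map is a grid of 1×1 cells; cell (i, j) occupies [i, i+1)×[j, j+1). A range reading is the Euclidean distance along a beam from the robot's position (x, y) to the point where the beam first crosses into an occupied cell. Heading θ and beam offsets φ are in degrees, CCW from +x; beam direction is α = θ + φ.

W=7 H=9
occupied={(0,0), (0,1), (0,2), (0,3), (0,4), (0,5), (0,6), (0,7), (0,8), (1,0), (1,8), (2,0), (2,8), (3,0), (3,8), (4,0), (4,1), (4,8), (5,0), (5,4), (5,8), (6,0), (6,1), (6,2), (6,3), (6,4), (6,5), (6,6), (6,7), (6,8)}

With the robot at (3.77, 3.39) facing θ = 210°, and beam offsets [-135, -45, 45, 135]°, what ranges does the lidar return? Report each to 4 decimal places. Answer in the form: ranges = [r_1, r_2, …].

ranges = [4.7726, 2.8677, 2.4743, 2.3087]

beam 1: φ=-135°, α=75°
  dir = (cos 75°, sin 75°) = (0.2588, 0.9659); from cell (3,3)
  next x-line at t=0.8887, next y-line at t=0.6315; Δt_x=3.8637, Δt_y=1.0353
    y: enter (3,4) at t=0.6315
    x: enter (4,4) at t=0.8887
    y: enter (4,5) at t=1.6668
    y: enter (4,6) at t=2.7021
    y: enter (4,7) at t=3.7373
    x: enter (5,7) at t=4.7524
    y: enter (5,8) at t=4.7726 ← occupied
  → r_1 = 4.7726
beam 2: φ=-45°, α=165°
  dir = (cos 165°, sin 165°) = (-0.9659, 0.2588); from cell (3,3)
  next x-line at t=0.7972, next y-line at t=2.3569; Δt_x=1.0353, Δt_y=3.8637
    x: enter (2,3) at t=0.7972
    x: enter (1,3) at t=1.8324
    y: enter (1,4) at t=2.3569
    x: enter (0,4) at t=2.8677 ← occupied
  → r_2 = 2.8677
beam 3: φ=45°, α=255°
  dir = (cos 255°, sin 255°) = (-0.2588, -0.9659); from cell (3,3)
  next x-line at t=2.9751, next y-line at t=0.4038; Δt_x=3.8637, Δt_y=1.0353
    y: enter (3,2) at t=0.4038
    y: enter (3,1) at t=1.4390
    y: enter (3,0) at t=2.4743 ← occupied
  → r_3 = 2.4743
beam 4: φ=135°, α=345°
  dir = (cos 345°, sin 345°) = (0.9659, -0.2588); from cell (3,3)
  next x-line at t=0.2381, next y-line at t=1.5068; Δt_x=1.0353, Δt_y=3.8637
    x: enter (4,3) at t=0.2381
    x: enter (5,3) at t=1.2734
    y: enter (5,2) at t=1.5068
    x: enter (6,2) at t=2.3087 ← occupied
  → r_4 = 2.3087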